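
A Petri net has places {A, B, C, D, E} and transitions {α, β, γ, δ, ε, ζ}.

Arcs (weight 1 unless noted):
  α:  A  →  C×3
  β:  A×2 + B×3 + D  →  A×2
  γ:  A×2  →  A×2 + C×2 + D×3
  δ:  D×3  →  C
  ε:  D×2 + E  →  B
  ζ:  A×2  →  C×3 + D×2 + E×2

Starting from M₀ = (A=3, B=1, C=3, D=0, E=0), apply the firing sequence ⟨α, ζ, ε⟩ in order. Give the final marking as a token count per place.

(A=0, B=2, C=9, D=0, E=1)

step 1: fire α:  (A=3, B=1, C=3, D=0, E=0) → (A=2, B=1, C=6, D=0, E=0)
step 2: fire ζ:  (A=2, B=1, C=6, D=0, E=0) → (A=0, B=1, C=9, D=2, E=2)
step 3: fire ε:  (A=0, B=1, C=9, D=2, E=2) → (A=0, B=2, C=9, D=0, E=1)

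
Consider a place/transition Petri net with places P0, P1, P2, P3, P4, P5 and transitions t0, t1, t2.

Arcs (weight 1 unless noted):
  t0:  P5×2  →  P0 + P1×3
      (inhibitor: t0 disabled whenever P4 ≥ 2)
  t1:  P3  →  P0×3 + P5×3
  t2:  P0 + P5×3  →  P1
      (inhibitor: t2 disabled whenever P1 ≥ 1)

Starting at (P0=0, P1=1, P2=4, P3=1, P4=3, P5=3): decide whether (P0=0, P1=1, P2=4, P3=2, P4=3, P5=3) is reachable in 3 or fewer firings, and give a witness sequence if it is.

NO — not reachable within 3 firings

depth 0: 1 marking
depth 1: 2 markings reached so far
depth 2: 2 markings reached so far
(frontier empty at depth 2; search complete)
target is not among the 2 markings reachable within 3 steps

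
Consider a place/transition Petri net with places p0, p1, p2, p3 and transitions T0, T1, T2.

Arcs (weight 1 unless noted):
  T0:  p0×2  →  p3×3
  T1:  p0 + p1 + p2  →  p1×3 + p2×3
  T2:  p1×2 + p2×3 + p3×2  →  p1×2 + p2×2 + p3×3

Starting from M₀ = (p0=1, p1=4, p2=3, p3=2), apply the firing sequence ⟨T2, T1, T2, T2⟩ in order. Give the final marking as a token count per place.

step 1: fire T2:  (p0=1, p1=4, p2=3, p3=2) → (p0=1, p1=4, p2=2, p3=3)
step 2: fire T1:  (p0=1, p1=4, p2=2, p3=3) → (p0=0, p1=6, p2=4, p3=3)
step 3: fire T2:  (p0=0, p1=6, p2=4, p3=3) → (p0=0, p1=6, p2=3, p3=4)
step 4: fire T2:  (p0=0, p1=6, p2=3, p3=4) → (p0=0, p1=6, p2=2, p3=5)

(p0=0, p1=6, p2=2, p3=5)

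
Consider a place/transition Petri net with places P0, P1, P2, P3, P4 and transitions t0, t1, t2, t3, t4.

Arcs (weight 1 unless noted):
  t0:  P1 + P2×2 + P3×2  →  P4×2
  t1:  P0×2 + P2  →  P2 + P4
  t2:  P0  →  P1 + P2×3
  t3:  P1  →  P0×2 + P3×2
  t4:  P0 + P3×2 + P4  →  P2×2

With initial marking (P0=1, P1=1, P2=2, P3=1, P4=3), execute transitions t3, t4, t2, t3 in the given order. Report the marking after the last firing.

(P0=3, P1=0, P2=7, P3=3, P4=2)

step 1: fire t3:  (P0=1, P1=1, P2=2, P3=1, P4=3) → (P0=3, P1=0, P2=2, P3=3, P4=3)
step 2: fire t4:  (P0=3, P1=0, P2=2, P3=3, P4=3) → (P0=2, P1=0, P2=4, P3=1, P4=2)
step 3: fire t2:  (P0=2, P1=0, P2=4, P3=1, P4=2) → (P0=1, P1=1, P2=7, P3=1, P4=2)
step 4: fire t3:  (P0=1, P1=1, P2=7, P3=1, P4=2) → (P0=3, P1=0, P2=7, P3=3, P4=2)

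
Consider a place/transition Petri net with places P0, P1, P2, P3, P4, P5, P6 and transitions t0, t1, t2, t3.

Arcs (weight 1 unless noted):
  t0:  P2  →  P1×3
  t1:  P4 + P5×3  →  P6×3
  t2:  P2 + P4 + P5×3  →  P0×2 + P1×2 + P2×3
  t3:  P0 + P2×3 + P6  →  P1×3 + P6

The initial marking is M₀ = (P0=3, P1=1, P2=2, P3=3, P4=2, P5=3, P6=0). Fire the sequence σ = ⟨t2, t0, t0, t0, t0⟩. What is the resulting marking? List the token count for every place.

step 1: fire t2:  (P0=3, P1=1, P2=2, P3=3, P4=2, P5=3, P6=0) → (P0=5, P1=3, P2=4, P3=3, P4=1, P5=0, P6=0)
step 2: fire t0:  (P0=5, P1=3, P2=4, P3=3, P4=1, P5=0, P6=0) → (P0=5, P1=6, P2=3, P3=3, P4=1, P5=0, P6=0)
step 3: fire t0:  (P0=5, P1=6, P2=3, P3=3, P4=1, P5=0, P6=0) → (P0=5, P1=9, P2=2, P3=3, P4=1, P5=0, P6=0)
step 4: fire t0:  (P0=5, P1=9, P2=2, P3=3, P4=1, P5=0, P6=0) → (P0=5, P1=12, P2=1, P3=3, P4=1, P5=0, P6=0)
step 5: fire t0:  (P0=5, P1=12, P2=1, P3=3, P4=1, P5=0, P6=0) → (P0=5, P1=15, P2=0, P3=3, P4=1, P5=0, P6=0)

(P0=5, P1=15, P2=0, P3=3, P4=1, P5=0, P6=0)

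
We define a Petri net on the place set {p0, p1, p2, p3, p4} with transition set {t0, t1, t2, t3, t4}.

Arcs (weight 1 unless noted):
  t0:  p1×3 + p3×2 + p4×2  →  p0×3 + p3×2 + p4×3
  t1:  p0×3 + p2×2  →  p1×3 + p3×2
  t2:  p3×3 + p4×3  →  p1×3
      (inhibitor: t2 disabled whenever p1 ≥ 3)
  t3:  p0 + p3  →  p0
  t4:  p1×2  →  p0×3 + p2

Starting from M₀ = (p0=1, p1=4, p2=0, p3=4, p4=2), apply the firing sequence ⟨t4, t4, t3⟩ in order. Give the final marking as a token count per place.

(p0=7, p1=0, p2=2, p3=3, p4=2)

step 1: fire t4:  (p0=1, p1=4, p2=0, p3=4, p4=2) → (p0=4, p1=2, p2=1, p3=4, p4=2)
step 2: fire t4:  (p0=4, p1=2, p2=1, p3=4, p4=2) → (p0=7, p1=0, p2=2, p3=4, p4=2)
step 3: fire t3:  (p0=7, p1=0, p2=2, p3=4, p4=2) → (p0=7, p1=0, p2=2, p3=3, p4=2)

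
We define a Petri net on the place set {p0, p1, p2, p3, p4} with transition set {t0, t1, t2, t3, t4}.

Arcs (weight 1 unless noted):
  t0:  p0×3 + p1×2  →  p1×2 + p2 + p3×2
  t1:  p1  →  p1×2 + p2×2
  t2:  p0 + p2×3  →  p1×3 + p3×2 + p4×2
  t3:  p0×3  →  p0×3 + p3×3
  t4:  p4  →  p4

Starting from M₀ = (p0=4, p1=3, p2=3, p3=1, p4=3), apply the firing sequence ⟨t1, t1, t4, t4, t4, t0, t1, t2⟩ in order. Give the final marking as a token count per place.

step 1: fire t1:  (p0=4, p1=3, p2=3, p3=1, p4=3) → (p0=4, p1=4, p2=5, p3=1, p4=3)
step 2: fire t1:  (p0=4, p1=4, p2=5, p3=1, p4=3) → (p0=4, p1=5, p2=7, p3=1, p4=3)
step 3: fire t4:  (p0=4, p1=5, p2=7, p3=1, p4=3) → (p0=4, p1=5, p2=7, p3=1, p4=3)
step 4: fire t4:  (p0=4, p1=5, p2=7, p3=1, p4=3) → (p0=4, p1=5, p2=7, p3=1, p4=3)
step 5: fire t4:  (p0=4, p1=5, p2=7, p3=1, p4=3) → (p0=4, p1=5, p2=7, p3=1, p4=3)
step 6: fire t0:  (p0=4, p1=5, p2=7, p3=1, p4=3) → (p0=1, p1=5, p2=8, p3=3, p4=3)
step 7: fire t1:  (p0=1, p1=5, p2=8, p3=3, p4=3) → (p0=1, p1=6, p2=10, p3=3, p4=3)
step 8: fire t2:  (p0=1, p1=6, p2=10, p3=3, p4=3) → (p0=0, p1=9, p2=7, p3=5, p4=5)

(p0=0, p1=9, p2=7, p3=5, p4=5)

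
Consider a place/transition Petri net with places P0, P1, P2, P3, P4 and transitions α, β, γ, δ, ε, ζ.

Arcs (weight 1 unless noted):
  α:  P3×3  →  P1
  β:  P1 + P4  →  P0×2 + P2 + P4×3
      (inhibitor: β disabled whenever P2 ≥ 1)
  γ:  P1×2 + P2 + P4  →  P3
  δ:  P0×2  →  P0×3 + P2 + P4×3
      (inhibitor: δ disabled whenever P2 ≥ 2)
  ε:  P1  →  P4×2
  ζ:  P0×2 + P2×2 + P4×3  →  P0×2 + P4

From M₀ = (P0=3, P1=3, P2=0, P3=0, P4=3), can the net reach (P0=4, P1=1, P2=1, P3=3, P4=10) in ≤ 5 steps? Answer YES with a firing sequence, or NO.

depth 0: 1 marking
depth 1: 4 markings reached so far
depth 2: 11 markings reached so far
depth 3: 21 markings reached so far
depth 4: 32 markings reached so far
depth 5: 44 markings reached so far
target is not among the 44 markings reachable within 5 steps

NO — not reachable within 5 firings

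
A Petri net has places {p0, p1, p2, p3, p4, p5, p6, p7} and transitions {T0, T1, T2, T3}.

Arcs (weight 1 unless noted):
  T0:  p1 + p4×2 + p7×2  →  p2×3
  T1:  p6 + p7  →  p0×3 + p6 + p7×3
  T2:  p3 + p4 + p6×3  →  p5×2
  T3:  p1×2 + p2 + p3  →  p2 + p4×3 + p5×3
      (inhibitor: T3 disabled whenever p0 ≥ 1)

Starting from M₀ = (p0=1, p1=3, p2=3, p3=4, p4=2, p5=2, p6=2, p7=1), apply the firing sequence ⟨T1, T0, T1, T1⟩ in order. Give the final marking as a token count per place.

step 1: fire T1:  (p0=1, p1=3, p2=3, p3=4, p4=2, p5=2, p6=2, p7=1) → (p0=4, p1=3, p2=3, p3=4, p4=2, p5=2, p6=2, p7=3)
step 2: fire T0:  (p0=4, p1=3, p2=3, p3=4, p4=2, p5=2, p6=2, p7=3) → (p0=4, p1=2, p2=6, p3=4, p4=0, p5=2, p6=2, p7=1)
step 3: fire T1:  (p0=4, p1=2, p2=6, p3=4, p4=0, p5=2, p6=2, p7=1) → (p0=7, p1=2, p2=6, p3=4, p4=0, p5=2, p6=2, p7=3)
step 4: fire T1:  (p0=7, p1=2, p2=6, p3=4, p4=0, p5=2, p6=2, p7=3) → (p0=10, p1=2, p2=6, p3=4, p4=0, p5=2, p6=2, p7=5)

(p0=10, p1=2, p2=6, p3=4, p4=0, p5=2, p6=2, p7=5)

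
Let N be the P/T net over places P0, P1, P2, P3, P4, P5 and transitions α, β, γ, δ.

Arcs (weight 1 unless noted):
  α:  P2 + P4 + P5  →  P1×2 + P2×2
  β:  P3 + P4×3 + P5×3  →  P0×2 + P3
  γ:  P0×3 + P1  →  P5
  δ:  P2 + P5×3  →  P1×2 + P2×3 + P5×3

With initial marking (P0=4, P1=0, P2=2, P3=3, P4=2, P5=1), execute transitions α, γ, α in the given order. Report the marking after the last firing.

step 1: fire α:  (P0=4, P1=0, P2=2, P3=3, P4=2, P5=1) → (P0=4, P1=2, P2=3, P3=3, P4=1, P5=0)
step 2: fire γ:  (P0=4, P1=2, P2=3, P3=3, P4=1, P5=0) → (P0=1, P1=1, P2=3, P3=3, P4=1, P5=1)
step 3: fire α:  (P0=1, P1=1, P2=3, P3=3, P4=1, P5=1) → (P0=1, P1=3, P2=4, P3=3, P4=0, P5=0)

(P0=1, P1=3, P2=4, P3=3, P4=0, P5=0)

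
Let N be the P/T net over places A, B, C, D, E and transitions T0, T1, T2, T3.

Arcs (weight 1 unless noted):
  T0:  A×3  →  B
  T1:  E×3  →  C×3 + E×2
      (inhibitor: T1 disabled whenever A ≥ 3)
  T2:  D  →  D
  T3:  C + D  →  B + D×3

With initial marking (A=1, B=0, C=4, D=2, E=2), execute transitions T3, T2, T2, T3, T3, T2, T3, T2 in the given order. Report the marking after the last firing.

step 1: fire T3:  (A=1, B=0, C=4, D=2, E=2) → (A=1, B=1, C=3, D=4, E=2)
step 2: fire T2:  (A=1, B=1, C=3, D=4, E=2) → (A=1, B=1, C=3, D=4, E=2)
step 3: fire T2:  (A=1, B=1, C=3, D=4, E=2) → (A=1, B=1, C=3, D=4, E=2)
step 4: fire T3:  (A=1, B=1, C=3, D=4, E=2) → (A=1, B=2, C=2, D=6, E=2)
step 5: fire T3:  (A=1, B=2, C=2, D=6, E=2) → (A=1, B=3, C=1, D=8, E=2)
step 6: fire T2:  (A=1, B=3, C=1, D=8, E=2) → (A=1, B=3, C=1, D=8, E=2)
step 7: fire T3:  (A=1, B=3, C=1, D=8, E=2) → (A=1, B=4, C=0, D=10, E=2)
step 8: fire T2:  (A=1, B=4, C=0, D=10, E=2) → (A=1, B=4, C=0, D=10, E=2)

(A=1, B=4, C=0, D=10, E=2)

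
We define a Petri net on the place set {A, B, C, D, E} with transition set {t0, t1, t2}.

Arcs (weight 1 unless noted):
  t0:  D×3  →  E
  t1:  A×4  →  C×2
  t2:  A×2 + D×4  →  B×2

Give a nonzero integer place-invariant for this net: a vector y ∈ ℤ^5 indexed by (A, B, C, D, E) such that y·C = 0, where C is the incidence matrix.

y = (A:1, B:1, C:2, D:0, E:0)

Incidence matrix C (rows=places, cols=transitions):
       t0   t1   t2
    A   0   -4   -2
    B   0    0    2
    C   0    2    0
    D  -3    0   -4
    E   1    0    0

Candidate y = [1, 1, 2, 0, 0]; check y·C column-wise:
  col t0: 1·0 + 1·0 + 2·0 + 0·-3 + 0·1 = 0
  col t1: 1·-4 + 1·0 + 2·2 = 0
  col t2: 1·-2 + 1·2 + 2·0 + 0·-4 = 0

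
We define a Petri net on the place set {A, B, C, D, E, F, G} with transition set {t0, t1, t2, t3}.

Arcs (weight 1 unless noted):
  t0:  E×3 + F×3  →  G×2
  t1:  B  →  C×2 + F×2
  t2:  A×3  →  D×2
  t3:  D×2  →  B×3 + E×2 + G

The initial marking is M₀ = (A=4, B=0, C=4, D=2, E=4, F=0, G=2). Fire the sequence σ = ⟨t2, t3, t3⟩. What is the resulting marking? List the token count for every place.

step 1: fire t2:  (A=4, B=0, C=4, D=2, E=4, F=0, G=2) → (A=1, B=0, C=4, D=4, E=4, F=0, G=2)
step 2: fire t3:  (A=1, B=0, C=4, D=4, E=4, F=0, G=2) → (A=1, B=3, C=4, D=2, E=6, F=0, G=3)
step 3: fire t3:  (A=1, B=3, C=4, D=2, E=6, F=0, G=3) → (A=1, B=6, C=4, D=0, E=8, F=0, G=4)

(A=1, B=6, C=4, D=0, E=8, F=0, G=4)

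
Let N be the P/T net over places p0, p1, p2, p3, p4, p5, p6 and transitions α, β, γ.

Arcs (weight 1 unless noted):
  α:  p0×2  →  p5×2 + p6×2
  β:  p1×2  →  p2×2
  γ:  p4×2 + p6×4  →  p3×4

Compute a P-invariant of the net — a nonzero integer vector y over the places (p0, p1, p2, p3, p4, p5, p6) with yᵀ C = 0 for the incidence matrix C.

Incidence matrix C (rows=places, cols=transitions):
        α    β    γ
   p0  -2    0    0
   p1   0   -2    0
   p2   0    2    0
   p3   0    0    4
   p4   0    0   -2
   p5   2    0    0
   p6   2    0   -4

Candidate y = [0, 1, 1, 0, 0, 0, 0]; check y·C column-wise:
  col α: 0·-2 + 1·0 + 1·0 + 0·2 + 0·2 = 0
  col β: 1·-2 + 1·2 = 0
  col γ: 1·0 + 1·0 + 0·4 + 0·-2 + 0·-4 = 0

y = (p0:0, p1:1, p2:1, p3:0, p4:0, p5:0, p6:0)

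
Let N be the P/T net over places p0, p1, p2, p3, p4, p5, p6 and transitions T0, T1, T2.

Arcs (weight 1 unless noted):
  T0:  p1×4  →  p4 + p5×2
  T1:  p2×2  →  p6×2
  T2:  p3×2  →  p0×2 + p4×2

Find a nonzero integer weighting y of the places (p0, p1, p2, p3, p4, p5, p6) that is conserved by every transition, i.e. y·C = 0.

Incidence matrix C (rows=places, cols=transitions):
       T0   T1   T2
   p0   0    0    2
   p1  -4    0    0
   p2   0   -2    0
   p3   0    0   -2
   p4   1    0    2
   p5   2    0    0
   p6   0    2    0

Candidate y = [1, 0, 0, 1, 0, 0, 0]; check y·C column-wise:
  col T0: 1·0 + 0·-4 + 1·0 + 0·1 + 0·2 = 0
  col T1: 1·0 + 0·-2 + 1·0 + 0·2 = 0
  col T2: 1·2 + 1·-2 + 0·2 = 0

y = (p0:1, p1:0, p2:0, p3:1, p4:0, p5:0, p6:0)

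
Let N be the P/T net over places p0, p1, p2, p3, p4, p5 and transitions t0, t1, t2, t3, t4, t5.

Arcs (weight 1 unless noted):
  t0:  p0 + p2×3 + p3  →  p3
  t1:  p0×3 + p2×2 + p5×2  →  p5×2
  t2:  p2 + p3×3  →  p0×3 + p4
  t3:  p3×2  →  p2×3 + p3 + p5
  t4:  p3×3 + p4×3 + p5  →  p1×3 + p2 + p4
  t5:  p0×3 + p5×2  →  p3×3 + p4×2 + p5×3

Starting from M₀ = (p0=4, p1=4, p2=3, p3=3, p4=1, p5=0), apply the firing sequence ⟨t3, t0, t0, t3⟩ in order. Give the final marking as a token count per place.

(p0=2, p1=4, p2=3, p3=1, p4=1, p5=2)

step 1: fire t3:  (p0=4, p1=4, p2=3, p3=3, p4=1, p5=0) → (p0=4, p1=4, p2=6, p3=2, p4=1, p5=1)
step 2: fire t0:  (p0=4, p1=4, p2=6, p3=2, p4=1, p5=1) → (p0=3, p1=4, p2=3, p3=2, p4=1, p5=1)
step 3: fire t0:  (p0=3, p1=4, p2=3, p3=2, p4=1, p5=1) → (p0=2, p1=4, p2=0, p3=2, p4=1, p5=1)
step 4: fire t3:  (p0=2, p1=4, p2=0, p3=2, p4=1, p5=1) → (p0=2, p1=4, p2=3, p3=1, p4=1, p5=2)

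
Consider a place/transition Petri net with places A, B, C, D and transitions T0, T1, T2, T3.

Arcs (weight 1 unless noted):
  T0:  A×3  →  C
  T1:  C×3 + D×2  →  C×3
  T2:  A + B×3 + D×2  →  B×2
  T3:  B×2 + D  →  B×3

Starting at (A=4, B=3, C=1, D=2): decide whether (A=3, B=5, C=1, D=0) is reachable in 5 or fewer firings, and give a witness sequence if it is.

NO — not reachable within 5 firings

depth 0: 1 marking
depth 1: 4 markings reached so far
depth 2: 7 markings reached so far
depth 3: 8 markings reached so far
depth 4: 8 markings reached so far
(frontier empty at depth 4; search complete)
target is not among the 8 markings reachable within 5 steps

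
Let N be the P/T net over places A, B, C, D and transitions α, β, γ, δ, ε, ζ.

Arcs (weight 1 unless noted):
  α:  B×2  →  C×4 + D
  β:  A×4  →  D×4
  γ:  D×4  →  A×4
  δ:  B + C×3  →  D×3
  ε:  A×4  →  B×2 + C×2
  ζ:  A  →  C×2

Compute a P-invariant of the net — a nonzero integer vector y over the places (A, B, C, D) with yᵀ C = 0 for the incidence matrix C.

Incidence matrix C (rows=places, cols=transitions):
        α    β    γ    δ    ε    ζ
    A   0   -4    4    0   -4   -1
    B  -2    0    0   -1    2    0
    C   4    0    0   -3    2    2
    D   1    4   -4    3    0    0

Candidate y = [2, 3, 1, 2]; check y·C column-wise:
  col α: 2·0 + 3·-2 + 1·4 + 2·1 = 0
  col β: 2·-4 + 3·0 + 1·0 + 2·4 = 0
  col γ: 2·4 + 3·0 + 1·0 + 2·-4 = 0
  col δ: 2·0 + 3·-1 + 1·-3 + 2·3 = 0
  col ε: 2·-4 + 3·2 + 1·2 + 2·0 = 0
  col ζ: 2·-1 + 3·0 + 1·2 + 2·0 = 0

y = (A:2, B:3, C:1, D:2)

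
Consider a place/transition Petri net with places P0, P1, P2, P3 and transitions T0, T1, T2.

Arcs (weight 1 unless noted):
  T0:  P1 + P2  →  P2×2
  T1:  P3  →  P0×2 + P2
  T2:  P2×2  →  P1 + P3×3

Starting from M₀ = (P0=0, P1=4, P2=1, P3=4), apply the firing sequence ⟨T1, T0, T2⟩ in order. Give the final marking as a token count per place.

(P0=2, P1=4, P2=1, P3=6)

step 1: fire T1:  (P0=0, P1=4, P2=1, P3=4) → (P0=2, P1=4, P2=2, P3=3)
step 2: fire T0:  (P0=2, P1=4, P2=2, P3=3) → (P0=2, P1=3, P2=3, P3=3)
step 3: fire T2:  (P0=2, P1=3, P2=3, P3=3) → (P0=2, P1=4, P2=1, P3=6)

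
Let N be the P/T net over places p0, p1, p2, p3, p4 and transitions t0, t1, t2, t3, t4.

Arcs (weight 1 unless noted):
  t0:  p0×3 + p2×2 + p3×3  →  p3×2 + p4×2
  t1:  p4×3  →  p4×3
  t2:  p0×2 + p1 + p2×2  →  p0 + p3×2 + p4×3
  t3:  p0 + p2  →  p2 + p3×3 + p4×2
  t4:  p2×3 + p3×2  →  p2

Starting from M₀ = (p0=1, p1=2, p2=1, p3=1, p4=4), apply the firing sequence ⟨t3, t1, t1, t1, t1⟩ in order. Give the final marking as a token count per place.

(p0=0, p1=2, p2=1, p3=4, p4=6)

step 1: fire t3:  (p0=1, p1=2, p2=1, p3=1, p4=4) → (p0=0, p1=2, p2=1, p3=4, p4=6)
step 2: fire t1:  (p0=0, p1=2, p2=1, p3=4, p4=6) → (p0=0, p1=2, p2=1, p3=4, p4=6)
step 3: fire t1:  (p0=0, p1=2, p2=1, p3=4, p4=6) → (p0=0, p1=2, p2=1, p3=4, p4=6)
step 4: fire t1:  (p0=0, p1=2, p2=1, p3=4, p4=6) → (p0=0, p1=2, p2=1, p3=4, p4=6)
step 5: fire t1:  (p0=0, p1=2, p2=1, p3=4, p4=6) → (p0=0, p1=2, p2=1, p3=4, p4=6)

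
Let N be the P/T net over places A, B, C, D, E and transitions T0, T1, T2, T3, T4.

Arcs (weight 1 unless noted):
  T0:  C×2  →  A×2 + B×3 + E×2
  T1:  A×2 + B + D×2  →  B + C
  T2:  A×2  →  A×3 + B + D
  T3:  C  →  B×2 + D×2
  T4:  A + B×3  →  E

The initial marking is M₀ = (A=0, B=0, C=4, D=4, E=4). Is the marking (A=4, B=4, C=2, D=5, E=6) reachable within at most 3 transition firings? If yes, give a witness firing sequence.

depth 0: 1 marking
depth 1: 3 markings reached so far
depth 2: 9 markings reached so far
depth 3: 20 markings reached so far
target is not among the 20 markings reachable within 3 steps

NO — not reachable within 3 firings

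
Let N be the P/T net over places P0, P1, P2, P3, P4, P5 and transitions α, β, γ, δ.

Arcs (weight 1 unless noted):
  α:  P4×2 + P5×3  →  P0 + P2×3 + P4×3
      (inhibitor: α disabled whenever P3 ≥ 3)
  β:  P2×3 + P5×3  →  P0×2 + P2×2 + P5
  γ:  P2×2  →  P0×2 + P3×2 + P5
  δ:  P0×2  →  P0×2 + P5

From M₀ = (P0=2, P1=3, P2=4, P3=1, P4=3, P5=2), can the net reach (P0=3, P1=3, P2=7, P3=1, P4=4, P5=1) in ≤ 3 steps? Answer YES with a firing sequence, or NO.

YES — reachable via ⟨δ, α, δ⟩ (3 firings)

step 1: fire δ:  (P0=2, P1=3, P2=4, P3=1, P4=3, P5=2) → (P0=2, P1=3, P2=4, P3=1, P4=3, P5=3)
step 2: fire α:  (P0=2, P1=3, P2=4, P3=1, P4=3, P5=3) → (P0=3, P1=3, P2=7, P3=1, P4=4, P5=0)
step 3: fire δ:  (P0=3, P1=3, P2=7, P3=1, P4=4, P5=0) → (P0=3, P1=3, P2=7, P3=1, P4=4, P5=1)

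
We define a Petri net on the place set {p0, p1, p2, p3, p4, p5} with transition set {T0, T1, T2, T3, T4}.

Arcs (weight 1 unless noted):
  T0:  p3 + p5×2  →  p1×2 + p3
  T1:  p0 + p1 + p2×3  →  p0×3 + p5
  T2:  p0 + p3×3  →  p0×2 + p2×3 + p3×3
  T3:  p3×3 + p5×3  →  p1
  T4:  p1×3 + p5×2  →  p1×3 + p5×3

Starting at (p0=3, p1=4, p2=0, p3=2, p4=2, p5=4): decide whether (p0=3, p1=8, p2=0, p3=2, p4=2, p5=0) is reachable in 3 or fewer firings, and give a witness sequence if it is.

YES — reachable via ⟨T0, T0⟩ (2 firings)

step 1: fire T0:  (p0=3, p1=4, p2=0, p3=2, p4=2, p5=4) → (p0=3, p1=6, p2=0, p3=2, p4=2, p5=2)
step 2: fire T0:  (p0=3, p1=6, p2=0, p3=2, p4=2, p5=2) → (p0=3, p1=8, p2=0, p3=2, p4=2, p5=0)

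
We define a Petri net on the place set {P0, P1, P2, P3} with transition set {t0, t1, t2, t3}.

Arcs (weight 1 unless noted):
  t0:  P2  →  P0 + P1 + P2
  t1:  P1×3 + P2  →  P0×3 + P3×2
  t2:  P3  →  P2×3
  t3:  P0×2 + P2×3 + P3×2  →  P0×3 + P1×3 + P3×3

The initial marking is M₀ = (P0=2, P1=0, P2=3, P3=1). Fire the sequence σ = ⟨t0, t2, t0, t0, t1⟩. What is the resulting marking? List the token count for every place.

(P0=8, P1=0, P2=5, P3=2)

step 1: fire t0:  (P0=2, P1=0, P2=3, P3=1) → (P0=3, P1=1, P2=3, P3=1)
step 2: fire t2:  (P0=3, P1=1, P2=3, P3=1) → (P0=3, P1=1, P2=6, P3=0)
step 3: fire t0:  (P0=3, P1=1, P2=6, P3=0) → (P0=4, P1=2, P2=6, P3=0)
step 4: fire t0:  (P0=4, P1=2, P2=6, P3=0) → (P0=5, P1=3, P2=6, P3=0)
step 5: fire t1:  (P0=5, P1=3, P2=6, P3=0) → (P0=8, P1=0, P2=5, P3=2)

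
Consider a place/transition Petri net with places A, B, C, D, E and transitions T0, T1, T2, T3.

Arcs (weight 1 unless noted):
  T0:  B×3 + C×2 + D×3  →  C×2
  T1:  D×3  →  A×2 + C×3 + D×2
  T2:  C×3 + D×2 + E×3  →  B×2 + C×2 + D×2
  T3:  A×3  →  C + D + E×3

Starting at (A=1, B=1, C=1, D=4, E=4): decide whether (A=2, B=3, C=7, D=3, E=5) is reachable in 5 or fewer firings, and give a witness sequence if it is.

depth 0: 1 marking
depth 1: 2 markings reached so far
depth 2: 5 markings reached so far
depth 3: 9 markings reached so far
depth 4: 13 markings reached so far
depth 5: 18 markings reached so far
target is not among the 18 markings reachable within 5 steps

NO — not reachable within 5 firings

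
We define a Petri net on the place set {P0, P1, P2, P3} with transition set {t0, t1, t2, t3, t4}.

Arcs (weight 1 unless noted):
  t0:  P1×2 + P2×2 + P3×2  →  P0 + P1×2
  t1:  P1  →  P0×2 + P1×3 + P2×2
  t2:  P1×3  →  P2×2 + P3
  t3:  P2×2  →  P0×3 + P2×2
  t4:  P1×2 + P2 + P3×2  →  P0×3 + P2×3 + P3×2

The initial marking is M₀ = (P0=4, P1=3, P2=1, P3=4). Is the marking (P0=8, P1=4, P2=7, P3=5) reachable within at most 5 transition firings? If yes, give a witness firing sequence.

YES — reachable via ⟨t1, t1, t2⟩ (3 firings)

step 1: fire t1:  (P0=4, P1=3, P2=1, P3=4) → (P0=6, P1=5, P2=3, P3=4)
step 2: fire t1:  (P0=6, P1=5, P2=3, P3=4) → (P0=8, P1=7, P2=5, P3=4)
step 3: fire t2:  (P0=8, P1=7, P2=5, P3=4) → (P0=8, P1=4, P2=7, P3=5)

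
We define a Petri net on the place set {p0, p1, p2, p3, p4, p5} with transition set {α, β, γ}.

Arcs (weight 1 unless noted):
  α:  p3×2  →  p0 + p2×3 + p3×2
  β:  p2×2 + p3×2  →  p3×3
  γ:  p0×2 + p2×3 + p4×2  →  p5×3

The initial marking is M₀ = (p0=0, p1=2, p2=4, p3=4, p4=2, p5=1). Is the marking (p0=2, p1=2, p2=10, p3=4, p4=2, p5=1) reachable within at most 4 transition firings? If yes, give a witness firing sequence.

step 1: fire α:  (p0=0, p1=2, p2=4, p3=4, p4=2, p5=1) → (p0=1, p1=2, p2=7, p3=4, p4=2, p5=1)
step 2: fire α:  (p0=1, p1=2, p2=7, p3=4, p4=2, p5=1) → (p0=2, p1=2, p2=10, p3=4, p4=2, p5=1)

YES — reachable via ⟨α, α⟩ (2 firings)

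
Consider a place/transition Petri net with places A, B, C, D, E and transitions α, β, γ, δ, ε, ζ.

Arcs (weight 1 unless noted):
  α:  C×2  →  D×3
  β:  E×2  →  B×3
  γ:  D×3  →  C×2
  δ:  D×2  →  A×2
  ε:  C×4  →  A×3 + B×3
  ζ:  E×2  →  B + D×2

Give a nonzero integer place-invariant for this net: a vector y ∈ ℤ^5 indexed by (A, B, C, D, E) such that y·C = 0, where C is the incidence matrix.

Incidence matrix C (rows=places, cols=transitions):
        α    β    γ    δ    ε    ζ
    A   0    0    0    2    3    0
    B   0    3    0    0    3    1
    C  -2    0    2    0   -4    0
    D   3    0   -3   -2    0    2
    E   0   -2    0    0    0   -2

Candidate y = [2, 2, 3, 2, 3]; check y·C column-wise:
  col α: 2·0 + 2·0 + 3·-2 + 2·3 + 3·0 = 0
  col β: 2·0 + 2·3 + 3·0 + 2·0 + 3·-2 = 0
  col γ: 2·0 + 2·0 + 3·2 + 2·-3 + 3·0 = 0
  col δ: 2·2 + 2·0 + 3·0 + 2·-2 + 3·0 = 0
  col ε: 2·3 + 2·3 + 3·-4 + 2·0 + 3·0 = 0
  col ζ: 2·0 + 2·1 + 3·0 + 2·2 + 3·-2 = 0

y = (A:2, B:2, C:3, D:2, E:3)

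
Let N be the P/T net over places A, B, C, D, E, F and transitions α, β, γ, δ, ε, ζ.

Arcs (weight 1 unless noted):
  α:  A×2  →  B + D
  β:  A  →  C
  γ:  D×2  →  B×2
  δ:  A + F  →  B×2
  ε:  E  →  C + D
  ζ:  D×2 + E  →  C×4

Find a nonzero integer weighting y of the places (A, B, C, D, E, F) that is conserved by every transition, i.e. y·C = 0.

Incidence matrix C (rows=places, cols=transitions):
        α    β    γ    δ    ε    ζ
    A  -2   -1    0   -1    0    0
    B   1    0    2    2    0    0
    C   0    1    0    0    1    4
    D   1    0   -2    0    1   -2
    E   0    0    0    0   -1   -1
    F   0    0    0   -1    0    0

Candidate y = [1, 1, 1, 1, 2, 1]; check y·C column-wise:
  col α: 1·-2 + 1·1 + 1·0 + 1·1 + 2·0 + 1·0 = 0
  col β: 1·-1 + 1·0 + 1·1 + 1·0 + 2·0 + 1·0 = 0
  col γ: 1·0 + 1·2 + 1·0 + 1·-2 + 2·0 + 1·0 = 0
  col δ: 1·-1 + 1·2 + 1·0 + 1·0 + 2·0 + 1·-1 = 0
  col ε: 1·0 + 1·0 + 1·1 + 1·1 + 2·-1 + 1·0 = 0
  col ζ: 1·0 + 1·0 + 1·4 + 1·-2 + 2·-1 + 1·0 = 0

y = (A:1, B:1, C:1, D:1, E:2, F:1)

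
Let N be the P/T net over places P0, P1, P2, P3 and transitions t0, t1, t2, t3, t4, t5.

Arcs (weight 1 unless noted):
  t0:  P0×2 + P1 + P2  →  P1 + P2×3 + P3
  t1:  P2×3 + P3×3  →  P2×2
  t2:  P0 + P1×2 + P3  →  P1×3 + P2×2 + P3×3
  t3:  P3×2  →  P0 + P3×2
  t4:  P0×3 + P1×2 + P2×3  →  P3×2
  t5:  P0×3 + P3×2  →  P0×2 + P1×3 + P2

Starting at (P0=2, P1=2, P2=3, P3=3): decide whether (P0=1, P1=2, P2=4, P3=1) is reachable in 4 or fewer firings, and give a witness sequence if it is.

YES — reachable via ⟨t0, t3, t1⟩ (3 firings)

step 1: fire t0:  (P0=2, P1=2, P2=3, P3=3) → (P0=0, P1=2, P2=5, P3=4)
step 2: fire t3:  (P0=0, P1=2, P2=5, P3=4) → (P0=1, P1=2, P2=5, P3=4)
step 3: fire t1:  (P0=1, P1=2, P2=5, P3=4) → (P0=1, P1=2, P2=4, P3=1)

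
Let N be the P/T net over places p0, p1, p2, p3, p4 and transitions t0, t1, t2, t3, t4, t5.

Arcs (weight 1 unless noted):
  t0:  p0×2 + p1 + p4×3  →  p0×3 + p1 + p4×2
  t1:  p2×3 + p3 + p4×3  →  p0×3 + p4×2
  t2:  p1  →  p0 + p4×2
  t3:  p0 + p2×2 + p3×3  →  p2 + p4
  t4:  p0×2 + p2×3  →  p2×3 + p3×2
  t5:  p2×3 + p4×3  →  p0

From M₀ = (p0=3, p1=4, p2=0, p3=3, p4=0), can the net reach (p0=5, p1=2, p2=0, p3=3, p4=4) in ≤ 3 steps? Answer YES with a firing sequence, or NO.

step 1: fire t2:  (p0=3, p1=4, p2=0, p3=3, p4=0) → (p0=4, p1=3, p2=0, p3=3, p4=2)
step 2: fire t2:  (p0=4, p1=3, p2=0, p3=3, p4=2) → (p0=5, p1=2, p2=0, p3=3, p4=4)

YES — reachable via ⟨t2, t2⟩ (2 firings)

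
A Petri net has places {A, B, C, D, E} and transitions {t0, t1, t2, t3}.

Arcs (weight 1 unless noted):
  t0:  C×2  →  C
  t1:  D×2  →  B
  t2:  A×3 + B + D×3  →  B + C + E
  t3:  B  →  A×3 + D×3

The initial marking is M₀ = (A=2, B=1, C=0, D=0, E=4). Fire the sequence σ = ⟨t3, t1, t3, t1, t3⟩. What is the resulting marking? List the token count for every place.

(A=11, B=0, C=0, D=5, E=4)

step 1: fire t3:  (A=2, B=1, C=0, D=0, E=4) → (A=5, B=0, C=0, D=3, E=4)
step 2: fire t1:  (A=5, B=0, C=0, D=3, E=4) → (A=5, B=1, C=0, D=1, E=4)
step 3: fire t3:  (A=5, B=1, C=0, D=1, E=4) → (A=8, B=0, C=0, D=4, E=4)
step 4: fire t1:  (A=8, B=0, C=0, D=4, E=4) → (A=8, B=1, C=0, D=2, E=4)
step 5: fire t3:  (A=8, B=1, C=0, D=2, E=4) → (A=11, B=0, C=0, D=5, E=4)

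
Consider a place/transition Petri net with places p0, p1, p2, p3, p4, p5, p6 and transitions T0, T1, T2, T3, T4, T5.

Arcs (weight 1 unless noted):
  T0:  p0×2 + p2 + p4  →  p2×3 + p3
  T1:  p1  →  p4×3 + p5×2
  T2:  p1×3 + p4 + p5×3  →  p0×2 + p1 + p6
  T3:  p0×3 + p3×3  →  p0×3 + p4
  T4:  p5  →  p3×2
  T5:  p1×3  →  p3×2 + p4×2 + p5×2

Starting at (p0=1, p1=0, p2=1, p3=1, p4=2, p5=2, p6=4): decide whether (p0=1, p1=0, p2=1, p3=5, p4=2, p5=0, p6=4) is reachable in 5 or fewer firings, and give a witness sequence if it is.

step 1: fire T4:  (p0=1, p1=0, p2=1, p3=1, p4=2, p5=2, p6=4) → (p0=1, p1=0, p2=1, p3=3, p4=2, p5=1, p6=4)
step 2: fire T4:  (p0=1, p1=0, p2=1, p3=3, p4=2, p5=1, p6=4) → (p0=1, p1=0, p2=1, p3=5, p4=2, p5=0, p6=4)

YES — reachable via ⟨T4, T4⟩ (2 firings)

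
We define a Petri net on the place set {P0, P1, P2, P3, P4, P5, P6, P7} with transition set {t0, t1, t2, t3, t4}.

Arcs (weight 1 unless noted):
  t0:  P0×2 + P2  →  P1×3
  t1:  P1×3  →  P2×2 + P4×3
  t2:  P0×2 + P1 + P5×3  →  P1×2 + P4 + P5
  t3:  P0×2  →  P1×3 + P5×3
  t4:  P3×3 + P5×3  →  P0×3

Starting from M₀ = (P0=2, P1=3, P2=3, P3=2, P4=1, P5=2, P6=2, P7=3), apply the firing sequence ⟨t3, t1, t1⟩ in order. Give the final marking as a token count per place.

step 1: fire t3:  (P0=2, P1=3, P2=3, P3=2, P4=1, P5=2, P6=2, P7=3) → (P0=0, P1=6, P2=3, P3=2, P4=1, P5=5, P6=2, P7=3)
step 2: fire t1:  (P0=0, P1=6, P2=3, P3=2, P4=1, P5=5, P6=2, P7=3) → (P0=0, P1=3, P2=5, P3=2, P4=4, P5=5, P6=2, P7=3)
step 3: fire t1:  (P0=0, P1=3, P2=5, P3=2, P4=4, P5=5, P6=2, P7=3) → (P0=0, P1=0, P2=7, P3=2, P4=7, P5=5, P6=2, P7=3)

(P0=0, P1=0, P2=7, P3=2, P4=7, P5=5, P6=2, P7=3)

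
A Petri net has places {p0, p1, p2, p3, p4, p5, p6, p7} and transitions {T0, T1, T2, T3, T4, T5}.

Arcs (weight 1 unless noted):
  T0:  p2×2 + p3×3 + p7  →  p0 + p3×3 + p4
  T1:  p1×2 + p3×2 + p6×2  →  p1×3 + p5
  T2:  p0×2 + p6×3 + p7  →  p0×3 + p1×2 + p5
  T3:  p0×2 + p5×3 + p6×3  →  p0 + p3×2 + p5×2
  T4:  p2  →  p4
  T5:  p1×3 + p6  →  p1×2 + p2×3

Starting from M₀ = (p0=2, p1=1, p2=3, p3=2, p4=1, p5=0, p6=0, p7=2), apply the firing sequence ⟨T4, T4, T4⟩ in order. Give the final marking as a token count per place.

(p0=2, p1=1, p2=0, p3=2, p4=4, p5=0, p6=0, p7=2)

step 1: fire T4:  (p0=2, p1=1, p2=3, p3=2, p4=1, p5=0, p6=0, p7=2) → (p0=2, p1=1, p2=2, p3=2, p4=2, p5=0, p6=0, p7=2)
step 2: fire T4:  (p0=2, p1=1, p2=2, p3=2, p4=2, p5=0, p6=0, p7=2) → (p0=2, p1=1, p2=1, p3=2, p4=3, p5=0, p6=0, p7=2)
step 3: fire T4:  (p0=2, p1=1, p2=1, p3=2, p4=3, p5=0, p6=0, p7=2) → (p0=2, p1=1, p2=0, p3=2, p4=4, p5=0, p6=0, p7=2)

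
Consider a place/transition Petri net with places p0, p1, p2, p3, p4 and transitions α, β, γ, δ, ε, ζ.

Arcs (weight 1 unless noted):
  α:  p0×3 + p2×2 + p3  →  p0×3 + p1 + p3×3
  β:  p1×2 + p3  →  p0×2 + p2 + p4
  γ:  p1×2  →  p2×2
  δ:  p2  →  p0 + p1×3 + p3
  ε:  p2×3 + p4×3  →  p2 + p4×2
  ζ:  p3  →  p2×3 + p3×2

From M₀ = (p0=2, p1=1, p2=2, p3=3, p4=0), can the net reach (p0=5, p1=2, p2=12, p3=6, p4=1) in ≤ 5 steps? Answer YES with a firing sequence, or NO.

depth 0: 1 marking
depth 1: 3 markings reached so far
depth 2: 8 markings reached so far
depth 3: 21 markings reached so far
depth 4: 46 markings reached so far
depth 5: 89 markings reached so far
target is not among the 89 markings reachable within 5 steps

NO — not reachable within 5 firings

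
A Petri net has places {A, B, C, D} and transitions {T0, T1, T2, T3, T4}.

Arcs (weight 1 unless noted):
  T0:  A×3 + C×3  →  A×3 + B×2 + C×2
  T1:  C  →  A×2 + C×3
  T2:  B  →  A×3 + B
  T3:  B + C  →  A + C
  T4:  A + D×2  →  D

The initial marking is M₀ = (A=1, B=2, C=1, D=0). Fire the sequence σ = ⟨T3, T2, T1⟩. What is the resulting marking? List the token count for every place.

(A=7, B=1, C=3, D=0)

step 1: fire T3:  (A=1, B=2, C=1, D=0) → (A=2, B=1, C=1, D=0)
step 2: fire T2:  (A=2, B=1, C=1, D=0) → (A=5, B=1, C=1, D=0)
step 3: fire T1:  (A=5, B=1, C=1, D=0) → (A=7, B=1, C=3, D=0)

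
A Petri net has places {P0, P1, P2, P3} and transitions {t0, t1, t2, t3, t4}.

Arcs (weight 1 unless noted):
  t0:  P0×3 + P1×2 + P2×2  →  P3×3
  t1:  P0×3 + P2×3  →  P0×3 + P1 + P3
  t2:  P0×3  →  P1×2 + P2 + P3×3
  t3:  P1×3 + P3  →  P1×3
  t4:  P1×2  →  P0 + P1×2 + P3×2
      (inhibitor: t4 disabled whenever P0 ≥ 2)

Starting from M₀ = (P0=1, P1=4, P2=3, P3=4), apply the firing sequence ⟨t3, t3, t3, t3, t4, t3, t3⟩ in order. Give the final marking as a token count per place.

step 1: fire t3:  (P0=1, P1=4, P2=3, P3=4) → (P0=1, P1=4, P2=3, P3=3)
step 2: fire t3:  (P0=1, P1=4, P2=3, P3=3) → (P0=1, P1=4, P2=3, P3=2)
step 3: fire t3:  (P0=1, P1=4, P2=3, P3=2) → (P0=1, P1=4, P2=3, P3=1)
step 4: fire t3:  (P0=1, P1=4, P2=3, P3=1) → (P0=1, P1=4, P2=3, P3=0)
step 5: fire t4:  (P0=1, P1=4, P2=3, P3=0) → (P0=2, P1=4, P2=3, P3=2)
step 6: fire t3:  (P0=2, P1=4, P2=3, P3=2) → (P0=2, P1=4, P2=3, P3=1)
step 7: fire t3:  (P0=2, P1=4, P2=3, P3=1) → (P0=2, P1=4, P2=3, P3=0)

(P0=2, P1=4, P2=3, P3=0)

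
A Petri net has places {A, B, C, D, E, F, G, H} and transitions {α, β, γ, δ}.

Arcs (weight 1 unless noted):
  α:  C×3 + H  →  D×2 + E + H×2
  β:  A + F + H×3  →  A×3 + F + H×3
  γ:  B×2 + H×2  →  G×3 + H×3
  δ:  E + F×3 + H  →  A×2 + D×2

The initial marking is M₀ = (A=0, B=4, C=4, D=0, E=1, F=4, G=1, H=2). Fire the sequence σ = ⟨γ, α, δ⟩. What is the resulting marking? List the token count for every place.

step 1: fire γ:  (A=0, B=4, C=4, D=0, E=1, F=4, G=1, H=2) → (A=0, B=2, C=4, D=0, E=1, F=4, G=4, H=3)
step 2: fire α:  (A=0, B=2, C=4, D=0, E=1, F=4, G=4, H=3) → (A=0, B=2, C=1, D=2, E=2, F=4, G=4, H=4)
step 3: fire δ:  (A=0, B=2, C=1, D=2, E=2, F=4, G=4, H=4) → (A=2, B=2, C=1, D=4, E=1, F=1, G=4, H=3)

(A=2, B=2, C=1, D=4, E=1, F=1, G=4, H=3)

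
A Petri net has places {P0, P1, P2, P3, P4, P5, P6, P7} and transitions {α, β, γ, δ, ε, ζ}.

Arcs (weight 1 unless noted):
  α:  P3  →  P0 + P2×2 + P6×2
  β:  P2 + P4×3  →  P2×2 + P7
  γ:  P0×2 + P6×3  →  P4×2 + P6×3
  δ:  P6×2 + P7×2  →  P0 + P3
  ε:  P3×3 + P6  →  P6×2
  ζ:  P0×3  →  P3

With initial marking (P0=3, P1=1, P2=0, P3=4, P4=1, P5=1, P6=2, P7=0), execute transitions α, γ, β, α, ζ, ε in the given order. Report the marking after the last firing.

step 1: fire α:  (P0=3, P1=1, P2=0, P3=4, P4=1, P5=1, P6=2, P7=0) → (P0=4, P1=1, P2=2, P3=3, P4=1, P5=1, P6=4, P7=0)
step 2: fire γ:  (P0=4, P1=1, P2=2, P3=3, P4=1, P5=1, P6=4, P7=0) → (P0=2, P1=1, P2=2, P3=3, P4=3, P5=1, P6=4, P7=0)
step 3: fire β:  (P0=2, P1=1, P2=2, P3=3, P4=3, P5=1, P6=4, P7=0) → (P0=2, P1=1, P2=3, P3=3, P4=0, P5=1, P6=4, P7=1)
step 4: fire α:  (P0=2, P1=1, P2=3, P3=3, P4=0, P5=1, P6=4, P7=1) → (P0=3, P1=1, P2=5, P3=2, P4=0, P5=1, P6=6, P7=1)
step 5: fire ζ:  (P0=3, P1=1, P2=5, P3=2, P4=0, P5=1, P6=6, P7=1) → (P0=0, P1=1, P2=5, P3=3, P4=0, P5=1, P6=6, P7=1)
step 6: fire ε:  (P0=0, P1=1, P2=5, P3=3, P4=0, P5=1, P6=6, P7=1) → (P0=0, P1=1, P2=5, P3=0, P4=0, P5=1, P6=7, P7=1)

(P0=0, P1=1, P2=5, P3=0, P4=0, P5=1, P6=7, P7=1)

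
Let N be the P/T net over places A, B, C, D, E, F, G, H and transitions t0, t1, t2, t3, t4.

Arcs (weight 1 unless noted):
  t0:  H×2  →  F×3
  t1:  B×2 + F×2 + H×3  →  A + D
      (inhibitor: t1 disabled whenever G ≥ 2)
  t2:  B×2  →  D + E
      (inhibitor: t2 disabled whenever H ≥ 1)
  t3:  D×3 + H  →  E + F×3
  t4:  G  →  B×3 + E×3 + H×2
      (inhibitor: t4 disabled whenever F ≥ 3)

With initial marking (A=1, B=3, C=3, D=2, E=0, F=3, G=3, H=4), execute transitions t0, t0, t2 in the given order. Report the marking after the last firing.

(A=1, B=1, C=3, D=3, E=1, F=9, G=3, H=0)

step 1: fire t0:  (A=1, B=3, C=3, D=2, E=0, F=3, G=3, H=4) → (A=1, B=3, C=3, D=2, E=0, F=6, G=3, H=2)
step 2: fire t0:  (A=1, B=3, C=3, D=2, E=0, F=6, G=3, H=2) → (A=1, B=3, C=3, D=2, E=0, F=9, G=3, H=0)
step 3: fire t2:  (A=1, B=3, C=3, D=2, E=0, F=9, G=3, H=0) → (A=1, B=1, C=3, D=3, E=1, F=9, G=3, H=0)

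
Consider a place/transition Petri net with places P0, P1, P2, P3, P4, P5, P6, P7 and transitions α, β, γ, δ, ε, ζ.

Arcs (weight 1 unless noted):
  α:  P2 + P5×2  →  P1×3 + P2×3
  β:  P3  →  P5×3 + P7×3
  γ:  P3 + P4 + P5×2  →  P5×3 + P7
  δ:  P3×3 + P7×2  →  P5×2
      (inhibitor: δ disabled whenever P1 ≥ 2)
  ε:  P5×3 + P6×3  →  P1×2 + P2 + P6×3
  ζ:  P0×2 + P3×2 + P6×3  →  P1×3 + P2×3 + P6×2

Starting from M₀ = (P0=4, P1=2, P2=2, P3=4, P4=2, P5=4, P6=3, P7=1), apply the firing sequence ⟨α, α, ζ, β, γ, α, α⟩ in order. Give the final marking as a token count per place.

step 1: fire α:  (P0=4, P1=2, P2=2, P3=4, P4=2, P5=4, P6=3, P7=1) → (P0=4, P1=5, P2=4, P3=4, P4=2, P5=2, P6=3, P7=1)
step 2: fire α:  (P0=4, P1=5, P2=4, P3=4, P4=2, P5=2, P6=3, P7=1) → (P0=4, P1=8, P2=6, P3=4, P4=2, P5=0, P6=3, P7=1)
step 3: fire ζ:  (P0=4, P1=8, P2=6, P3=4, P4=2, P5=0, P6=3, P7=1) → (P0=2, P1=11, P2=9, P3=2, P4=2, P5=0, P6=2, P7=1)
step 4: fire β:  (P0=2, P1=11, P2=9, P3=2, P4=2, P5=0, P6=2, P7=1) → (P0=2, P1=11, P2=9, P3=1, P4=2, P5=3, P6=2, P7=4)
step 5: fire γ:  (P0=2, P1=11, P2=9, P3=1, P4=2, P5=3, P6=2, P7=4) → (P0=2, P1=11, P2=9, P3=0, P4=1, P5=4, P6=2, P7=5)
step 6: fire α:  (P0=2, P1=11, P2=9, P3=0, P4=1, P5=4, P6=2, P7=5) → (P0=2, P1=14, P2=11, P3=0, P4=1, P5=2, P6=2, P7=5)
step 7: fire α:  (P0=2, P1=14, P2=11, P3=0, P4=1, P5=2, P6=2, P7=5) → (P0=2, P1=17, P2=13, P3=0, P4=1, P5=0, P6=2, P7=5)

(P0=2, P1=17, P2=13, P3=0, P4=1, P5=0, P6=2, P7=5)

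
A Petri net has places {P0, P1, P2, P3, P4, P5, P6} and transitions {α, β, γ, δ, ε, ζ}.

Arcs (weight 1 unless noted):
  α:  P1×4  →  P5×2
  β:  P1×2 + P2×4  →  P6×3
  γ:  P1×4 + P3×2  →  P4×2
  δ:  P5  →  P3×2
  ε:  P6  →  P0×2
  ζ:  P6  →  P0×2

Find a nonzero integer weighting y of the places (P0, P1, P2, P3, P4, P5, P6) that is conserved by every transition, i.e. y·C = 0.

y = (P0:0, P1:2, P2:-1, P3:2, P4:6, P5:4, P6:0)

Incidence matrix C (rows=places, cols=transitions):
        α    β    γ    δ    ε    ζ
   P0   0    0    0    0    2    2
   P1  -4   -2   -4    0    0    0
   P2   0   -4    0    0    0    0
   P3   0    0   -2    2    0    0
   P4   0    0    2    0    0    0
   P5   2    0    0   -1    0    0
   P6   0    3    0    0   -1   -1

Candidate y = [0, 2, -1, 2, 6, 4, 0]; check y·C column-wise:
  col α: 2·-4 + -1·0 + 2·0 + 6·0 + 4·2 = 0
  col β: 2·-2 + -1·-4 + 2·0 + 6·0 + 4·0 + 0·3 = 0
  col γ: 2·-4 + -1·0 + 2·-2 + 6·2 + 4·0 = 0
  col δ: 2·0 + -1·0 + 2·2 + 6·0 + 4·-1 = 0
  col ε: 0·2 + 2·0 + -1·0 + 2·0 + 6·0 + 4·0 + 0·-1 = 0
  col ζ: 0·2 + 2·0 + -1·0 + 2·0 + 6·0 + 4·0 + 0·-1 = 0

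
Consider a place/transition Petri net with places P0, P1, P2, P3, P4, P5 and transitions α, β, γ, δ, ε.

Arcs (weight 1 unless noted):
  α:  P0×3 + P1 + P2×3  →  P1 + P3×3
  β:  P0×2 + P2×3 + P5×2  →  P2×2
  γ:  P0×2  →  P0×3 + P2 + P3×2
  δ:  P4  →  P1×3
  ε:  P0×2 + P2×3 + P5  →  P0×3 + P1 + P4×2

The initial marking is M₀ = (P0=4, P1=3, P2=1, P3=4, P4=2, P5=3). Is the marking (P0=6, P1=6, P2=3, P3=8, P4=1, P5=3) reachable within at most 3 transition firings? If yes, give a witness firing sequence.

YES — reachable via ⟨γ, γ, δ⟩ (3 firings)

step 1: fire γ:  (P0=4, P1=3, P2=1, P3=4, P4=2, P5=3) → (P0=5, P1=3, P2=2, P3=6, P4=2, P5=3)
step 2: fire γ:  (P0=5, P1=3, P2=2, P3=6, P4=2, P5=3) → (P0=6, P1=3, P2=3, P3=8, P4=2, P5=3)
step 3: fire δ:  (P0=6, P1=3, P2=3, P3=8, P4=2, P5=3) → (P0=6, P1=6, P2=3, P3=8, P4=1, P5=3)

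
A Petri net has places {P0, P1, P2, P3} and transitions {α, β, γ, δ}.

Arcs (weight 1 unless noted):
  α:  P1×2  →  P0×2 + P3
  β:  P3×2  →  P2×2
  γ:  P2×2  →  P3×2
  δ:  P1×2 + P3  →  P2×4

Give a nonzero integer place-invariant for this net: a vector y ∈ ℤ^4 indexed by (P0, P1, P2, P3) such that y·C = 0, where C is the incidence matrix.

Incidence matrix C (rows=places, cols=transitions):
        α    β    γ    δ
   P0   2    0    0    0
   P1  -2    0    0   -2
   P2   0    2   -2    4
   P3   1   -2    2   -1

Candidate y = [2, 3, 2, 2]; check y·C column-wise:
  col α: 2·2 + 3·-2 + 2·0 + 2·1 = 0
  col β: 2·0 + 3·0 + 2·2 + 2·-2 = 0
  col γ: 2·0 + 3·0 + 2·-2 + 2·2 = 0
  col δ: 2·0 + 3·-2 + 2·4 + 2·-1 = 0

y = (P0:2, P1:3, P2:2, P3:2)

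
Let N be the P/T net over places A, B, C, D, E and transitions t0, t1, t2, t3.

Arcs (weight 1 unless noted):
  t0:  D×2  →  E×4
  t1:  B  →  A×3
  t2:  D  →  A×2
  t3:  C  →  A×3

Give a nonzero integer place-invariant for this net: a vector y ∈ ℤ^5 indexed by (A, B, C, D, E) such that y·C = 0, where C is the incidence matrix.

Incidence matrix C (rows=places, cols=transitions):
       t0   t1   t2   t3
    A   0    3    2    3
    B   0   -1    0    0
    C   0    0    0   -1
    D  -2    0   -1    0
    E   4    0    0    0

Candidate y = [1, 3, 3, 2, 1]; check y·C column-wise:
  col t0: 1·0 + 3·0 + 3·0 + 2·-2 + 1·4 = 0
  col t1: 1·3 + 3·-1 + 3·0 + 2·0 + 1·0 = 0
  col t2: 1·2 + 3·0 + 3·0 + 2·-1 + 1·0 = 0
  col t3: 1·3 + 3·0 + 3·-1 + 2·0 + 1·0 = 0

y = (A:1, B:3, C:3, D:2, E:1)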